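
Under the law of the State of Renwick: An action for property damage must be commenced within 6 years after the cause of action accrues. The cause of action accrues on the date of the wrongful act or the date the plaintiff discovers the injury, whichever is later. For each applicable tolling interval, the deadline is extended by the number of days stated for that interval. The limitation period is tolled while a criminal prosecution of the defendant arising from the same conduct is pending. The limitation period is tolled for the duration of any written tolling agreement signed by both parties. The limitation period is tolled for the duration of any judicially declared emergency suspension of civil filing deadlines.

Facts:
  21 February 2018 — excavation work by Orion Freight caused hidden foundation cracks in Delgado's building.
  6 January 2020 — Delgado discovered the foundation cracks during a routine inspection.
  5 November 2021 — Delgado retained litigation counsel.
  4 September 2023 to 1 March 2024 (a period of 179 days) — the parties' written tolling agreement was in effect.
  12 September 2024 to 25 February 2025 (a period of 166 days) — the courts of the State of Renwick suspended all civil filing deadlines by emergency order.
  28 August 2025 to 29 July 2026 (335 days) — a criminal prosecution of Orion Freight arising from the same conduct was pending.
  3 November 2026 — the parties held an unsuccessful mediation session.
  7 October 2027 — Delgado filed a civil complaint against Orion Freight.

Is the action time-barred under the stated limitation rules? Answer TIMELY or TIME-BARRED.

TIMELY

Because discovery on 6 January 2020 post-dates the 21 February 2018 act, accrual under the later-of rule falls on 6 January 2020.
The untolled deadline — 6 years after 6 January 2020 — is 6 January 2026.
The written tolling agreement from 4 September 2023 to 1 March 2024 tolled the period for 179 days, extending the deadline to 4 July 2026.
The emergency suspension of filing deadlines from 12 September 2024 to 25 February 2025 tolled the period for 166 days, extending the deadline to 17 December 2026.
The pending criminal prosecution from 28 August 2025 to 29 July 2026 tolled the period for 335 days, extending the deadline to 17 November 2027.
Nothing else in the chronology tolls or restarts the period.
Filing on 7 October 2027 beat the 17 November 2027 deadline — the action is timely.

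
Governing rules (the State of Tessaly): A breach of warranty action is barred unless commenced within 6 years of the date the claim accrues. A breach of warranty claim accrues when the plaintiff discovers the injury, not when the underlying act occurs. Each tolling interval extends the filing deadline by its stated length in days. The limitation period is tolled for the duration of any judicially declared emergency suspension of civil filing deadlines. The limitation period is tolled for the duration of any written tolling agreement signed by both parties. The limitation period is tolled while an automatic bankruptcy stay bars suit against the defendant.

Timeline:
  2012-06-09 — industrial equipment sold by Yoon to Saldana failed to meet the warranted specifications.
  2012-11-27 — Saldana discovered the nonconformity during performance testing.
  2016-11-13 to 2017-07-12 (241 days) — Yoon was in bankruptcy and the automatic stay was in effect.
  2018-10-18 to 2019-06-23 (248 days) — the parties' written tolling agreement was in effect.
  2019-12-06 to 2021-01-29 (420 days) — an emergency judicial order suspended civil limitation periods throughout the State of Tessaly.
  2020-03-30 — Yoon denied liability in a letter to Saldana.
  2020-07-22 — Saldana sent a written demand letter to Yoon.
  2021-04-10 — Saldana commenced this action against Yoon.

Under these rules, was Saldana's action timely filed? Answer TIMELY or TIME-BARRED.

TIMELY

Under the discovery rule, the claim accrued on 2012-11-27, when Saldana discovered the injury — not on the 2012-06-09 date of the underlying act.
Adding the 6 years base period to 2012-11-27 gives a deadline of 2018-11-27, before any tolling.
The period was tolled for 241 days by the automatic bankruptcy stay (2016-11-13 to 2017-07-12), pushing the deadline to 2019-07-26.
The written tolling agreement from 2018-10-18 to 2019-06-23 tolled the period for 248 days, extending the deadline to 2020-03-30.
The emergency suspension of filing deadlines from 2019-12-06 to 2021-01-29 tolled the period for 420 days, extending the deadline to 2021-05-24.
The other events in the timeline have no effect on the limitation period under the stated rules.
Saldana filed on 2021-04-10, before the 2021-05-24 deadline, so the action is timely.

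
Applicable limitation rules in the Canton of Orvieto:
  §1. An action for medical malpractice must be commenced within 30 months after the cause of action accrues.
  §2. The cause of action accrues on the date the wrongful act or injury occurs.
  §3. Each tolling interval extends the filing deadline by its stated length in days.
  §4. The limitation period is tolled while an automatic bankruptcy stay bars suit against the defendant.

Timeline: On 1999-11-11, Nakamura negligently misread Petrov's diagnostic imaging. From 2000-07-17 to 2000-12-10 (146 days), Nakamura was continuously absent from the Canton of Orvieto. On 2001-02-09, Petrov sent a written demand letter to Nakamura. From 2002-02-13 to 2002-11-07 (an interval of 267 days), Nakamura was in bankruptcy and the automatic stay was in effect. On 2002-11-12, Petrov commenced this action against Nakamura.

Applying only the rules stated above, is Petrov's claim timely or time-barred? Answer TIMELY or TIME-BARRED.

The limitation period began to run on 1999-11-11.
30 months from 1999-11-11 is 2002-05-11.
The automatic bankruptcy stay from 2002-02-13 to 2002-11-07 tolled the period for 267 days, extending the deadline to 2003-02-02.
No stated provision tolls the period for the defendant's absence, so the interval from 2000-07-17 to 2000-12-10 has no effect on the deadline.
The other events in the timeline have no effect on the limitation period under the stated rules.
Petrov filed on 2002-11-12, before the 2003-02-02 deadline, so the action is timely.

TIMELY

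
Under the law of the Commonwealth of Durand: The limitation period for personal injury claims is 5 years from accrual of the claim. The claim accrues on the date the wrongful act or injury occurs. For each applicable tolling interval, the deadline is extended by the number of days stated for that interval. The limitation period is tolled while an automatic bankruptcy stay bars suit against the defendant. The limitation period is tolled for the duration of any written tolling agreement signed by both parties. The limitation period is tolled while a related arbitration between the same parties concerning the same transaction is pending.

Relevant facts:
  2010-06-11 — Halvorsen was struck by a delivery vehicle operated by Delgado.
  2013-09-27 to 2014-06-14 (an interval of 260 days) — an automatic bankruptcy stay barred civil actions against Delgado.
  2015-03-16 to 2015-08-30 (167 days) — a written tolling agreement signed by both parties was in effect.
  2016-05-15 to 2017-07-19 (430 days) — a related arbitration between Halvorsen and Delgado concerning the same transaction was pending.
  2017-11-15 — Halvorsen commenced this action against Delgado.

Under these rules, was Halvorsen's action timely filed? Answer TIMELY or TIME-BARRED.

TIME-BARRED

The claim accrued on 2010-06-11, when the wrongful act occurred.
Adding the 5 years base period to 2010-06-11 gives a deadline of 2015-06-11, before any tolling.
The period was tolled for 260 days by the automatic bankruptcy stay (2013-09-27 to 2014-06-14), pushing the deadline to 2016-02-26.
Because the written tolling agreement ran from 2015-03-16 to 2015-08-30, the deadline is extended by 167 days to 2016-08-11.
The period was tolled for 430 days by the pending related arbitration (2016-05-15 to 2017-07-19), pushing the deadline to 2017-10-15.
Halvorsen filed on 2017-11-15, after the 2017-10-15 deadline, so the action is time-barred.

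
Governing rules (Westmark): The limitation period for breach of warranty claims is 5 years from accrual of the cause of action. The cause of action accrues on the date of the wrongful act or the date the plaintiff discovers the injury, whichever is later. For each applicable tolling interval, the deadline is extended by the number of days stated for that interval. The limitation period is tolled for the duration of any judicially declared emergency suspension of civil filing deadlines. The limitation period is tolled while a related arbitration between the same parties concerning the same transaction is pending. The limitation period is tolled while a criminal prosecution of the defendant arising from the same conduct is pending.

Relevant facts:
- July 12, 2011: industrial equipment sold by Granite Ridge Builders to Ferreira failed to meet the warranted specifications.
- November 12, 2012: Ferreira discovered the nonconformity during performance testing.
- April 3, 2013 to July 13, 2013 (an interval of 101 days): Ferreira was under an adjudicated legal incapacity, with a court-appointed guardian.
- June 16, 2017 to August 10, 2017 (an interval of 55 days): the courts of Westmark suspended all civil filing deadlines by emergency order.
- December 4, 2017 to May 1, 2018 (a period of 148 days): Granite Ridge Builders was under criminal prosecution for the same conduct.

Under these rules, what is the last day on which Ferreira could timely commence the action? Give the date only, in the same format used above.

June 3, 2018

The claim accrued on November 12, 2012 — the later of the July 12, 2011 act and the November 12, 2012 discovery.
Adding the 5 years base period to November 12, 2012 gives a deadline of November 12, 2017, before any tolling.
The emergency suspension of filing deadlines from June 16, 2017 to August 10, 2017 tolled the period for 55 days, extending the deadline to January 6, 2018.
The pending criminal prosecution from December 4, 2017 to May 1, 2018 tolled the period for 148 days, extending the deadline to June 3, 2018.
No stated provision tolls the period for the plaintiff's incapacity, so the interval from April 3, 2013 to July 13, 2013 has no effect on the deadline.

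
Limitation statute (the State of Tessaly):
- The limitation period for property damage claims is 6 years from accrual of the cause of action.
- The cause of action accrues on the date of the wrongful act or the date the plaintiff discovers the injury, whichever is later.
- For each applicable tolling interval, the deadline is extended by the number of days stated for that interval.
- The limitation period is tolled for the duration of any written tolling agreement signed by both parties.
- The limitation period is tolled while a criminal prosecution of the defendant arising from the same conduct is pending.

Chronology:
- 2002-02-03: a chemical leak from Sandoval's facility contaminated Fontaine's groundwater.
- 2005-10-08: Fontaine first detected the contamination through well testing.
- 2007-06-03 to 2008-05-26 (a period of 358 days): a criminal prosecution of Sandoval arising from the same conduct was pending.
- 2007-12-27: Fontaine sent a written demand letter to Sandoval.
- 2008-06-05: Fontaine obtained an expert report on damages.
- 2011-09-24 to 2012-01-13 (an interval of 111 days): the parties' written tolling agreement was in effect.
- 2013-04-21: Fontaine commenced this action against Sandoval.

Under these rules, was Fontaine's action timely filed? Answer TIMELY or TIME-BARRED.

TIME-BARRED

Because discovery on 2005-10-08 post-dates the 2002-02-03 act, accrual under the later-of rule falls on 2005-10-08.
6 years from 2005-10-08 is 2011-10-08.
Because the pending criminal prosecution ran from 2007-06-03 to 2008-05-26, the deadline is extended by 358 days to 2012-09-30.
Because the written tolling agreement ran from 2011-09-24 to 2012-01-13, the deadline is extended by 111 days to 2013-01-19.
None of the other events listed affects the running of the period under the stated rules.
Fontaine filed on 2013-04-21, after the 2013-01-19 deadline, so the action is time-barred.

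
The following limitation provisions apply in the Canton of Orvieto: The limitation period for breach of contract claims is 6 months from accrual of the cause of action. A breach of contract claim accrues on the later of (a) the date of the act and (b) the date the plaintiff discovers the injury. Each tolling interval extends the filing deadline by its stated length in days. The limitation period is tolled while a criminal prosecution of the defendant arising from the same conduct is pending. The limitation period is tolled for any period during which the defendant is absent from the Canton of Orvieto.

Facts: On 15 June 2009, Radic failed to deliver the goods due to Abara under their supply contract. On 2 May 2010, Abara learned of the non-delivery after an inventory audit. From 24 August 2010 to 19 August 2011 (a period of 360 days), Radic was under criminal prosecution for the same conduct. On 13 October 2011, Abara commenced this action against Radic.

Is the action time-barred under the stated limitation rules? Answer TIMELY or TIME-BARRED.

Taking the later of the act (15 June 2009) and discovery (2 May 2010), the claim accrued on 2 May 2010.
Adding the 6 months base period to 2 May 2010 gives a deadline of 2 November 2010, before any tolling.
Because the pending criminal prosecution ran from 24 August 2010 to 19 August 2011, the deadline is extended by 360 days to 28 October 2011.
Filing on 13 October 2011 beat the 28 October 2011 deadline — the action is timely.

TIMELY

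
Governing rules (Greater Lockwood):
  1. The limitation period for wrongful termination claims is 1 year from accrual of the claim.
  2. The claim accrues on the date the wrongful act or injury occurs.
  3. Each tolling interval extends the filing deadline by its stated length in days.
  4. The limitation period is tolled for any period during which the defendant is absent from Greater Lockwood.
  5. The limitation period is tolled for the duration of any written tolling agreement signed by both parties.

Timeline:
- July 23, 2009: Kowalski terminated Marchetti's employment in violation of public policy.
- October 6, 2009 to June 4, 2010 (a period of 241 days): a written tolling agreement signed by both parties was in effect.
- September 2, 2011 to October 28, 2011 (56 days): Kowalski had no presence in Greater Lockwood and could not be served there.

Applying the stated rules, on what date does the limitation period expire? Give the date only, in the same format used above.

March 21, 2011

The claim accrued on July 23, 2009, the date of the act.
Adding the 1 year base period to July 23, 2009 gives a deadline of July 23, 2010, before any tolling.
The period was tolled for 241 days by the written tolling agreement (October 6, 2009 to June 4, 2010), pushing the deadline to March 21, 2011.
The defendant's absence from the jurisdiction starting September 2, 2011 came too late — the period had run on March 21, 2011 — and so does not extend the deadline.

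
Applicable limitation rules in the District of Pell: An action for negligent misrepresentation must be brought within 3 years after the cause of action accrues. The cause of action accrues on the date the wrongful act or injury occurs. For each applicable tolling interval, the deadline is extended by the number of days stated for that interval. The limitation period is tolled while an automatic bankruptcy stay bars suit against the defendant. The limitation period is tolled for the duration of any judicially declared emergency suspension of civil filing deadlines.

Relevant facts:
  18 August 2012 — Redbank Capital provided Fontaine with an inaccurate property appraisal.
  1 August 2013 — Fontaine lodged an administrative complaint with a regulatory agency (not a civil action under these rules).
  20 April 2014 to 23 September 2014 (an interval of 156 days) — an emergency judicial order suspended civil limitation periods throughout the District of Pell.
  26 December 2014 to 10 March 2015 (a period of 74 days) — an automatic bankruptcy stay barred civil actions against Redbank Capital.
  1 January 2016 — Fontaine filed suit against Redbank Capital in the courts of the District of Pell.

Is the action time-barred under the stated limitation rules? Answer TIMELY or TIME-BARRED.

TIMELY

The limitation period began to run on 18 August 2012.
The untolled deadline — 3 years after 18 August 2012 — is 18 August 2015.
The emergency suspension of filing deadlines from 20 April 2014 to 23 September 2014 tolled the period for 156 days, extending the deadline to 21 January 2016.
The automatic bankruptcy stay from 26 December 2014 to 10 March 2015 tolled the period for 74 days, extending the deadline to 4 April 2016.
Nothing else in the chronology tolls or restarts the period.
Fontaine filed on 1 January 2016, before the 4 April 2016 deadline, so the action is timely.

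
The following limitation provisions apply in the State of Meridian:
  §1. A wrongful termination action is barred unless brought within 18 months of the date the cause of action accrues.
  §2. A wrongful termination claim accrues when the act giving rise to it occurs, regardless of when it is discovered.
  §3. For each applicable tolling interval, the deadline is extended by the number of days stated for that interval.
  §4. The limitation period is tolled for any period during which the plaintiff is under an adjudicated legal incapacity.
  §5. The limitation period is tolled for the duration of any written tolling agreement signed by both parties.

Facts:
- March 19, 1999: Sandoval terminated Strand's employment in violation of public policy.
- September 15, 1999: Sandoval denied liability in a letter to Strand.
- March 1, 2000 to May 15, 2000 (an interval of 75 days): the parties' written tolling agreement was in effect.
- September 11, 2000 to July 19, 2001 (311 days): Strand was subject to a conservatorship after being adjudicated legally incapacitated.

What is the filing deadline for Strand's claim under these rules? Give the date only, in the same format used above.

October 10, 2001

The claim accrued on March 19, 1999, when the wrongful act occurred.
18 months from March 19, 1999 is September 19, 2000.
The period was tolled for 75 days by the written tolling agreement (March 1, 2000 to May 15, 2000), pushing the deadline to December 3, 2000.
Because the plaintiff's legal incapacity ran from September 11, 2000 to July 19, 2001, the deadline is extended by 311 days to October 10, 2001.
Nothing else in the chronology tolls or restarts the period.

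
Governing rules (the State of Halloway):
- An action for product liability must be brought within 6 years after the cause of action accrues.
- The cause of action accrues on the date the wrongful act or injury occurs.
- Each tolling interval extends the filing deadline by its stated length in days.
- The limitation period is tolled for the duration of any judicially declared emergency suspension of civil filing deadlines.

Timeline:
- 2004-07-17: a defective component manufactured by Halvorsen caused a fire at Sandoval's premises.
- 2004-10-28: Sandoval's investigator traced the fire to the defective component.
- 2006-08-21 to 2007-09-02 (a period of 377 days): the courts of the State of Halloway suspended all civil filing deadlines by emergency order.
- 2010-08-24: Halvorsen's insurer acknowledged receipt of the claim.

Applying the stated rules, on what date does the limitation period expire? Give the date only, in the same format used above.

2011-07-29

Because the rule ties accrual to occurrence, the claim accrued on 2004-07-17, not on the 2004-10-28 discovery date.
6 years from 2004-07-17 is 2010-07-17.
Because the emergency suspension of filing deadlines ran from 2006-08-21 to 2007-09-02, the deadline is extended by 377 days to 2011-07-29.
None of the other events listed affects the running of the period under the stated rules.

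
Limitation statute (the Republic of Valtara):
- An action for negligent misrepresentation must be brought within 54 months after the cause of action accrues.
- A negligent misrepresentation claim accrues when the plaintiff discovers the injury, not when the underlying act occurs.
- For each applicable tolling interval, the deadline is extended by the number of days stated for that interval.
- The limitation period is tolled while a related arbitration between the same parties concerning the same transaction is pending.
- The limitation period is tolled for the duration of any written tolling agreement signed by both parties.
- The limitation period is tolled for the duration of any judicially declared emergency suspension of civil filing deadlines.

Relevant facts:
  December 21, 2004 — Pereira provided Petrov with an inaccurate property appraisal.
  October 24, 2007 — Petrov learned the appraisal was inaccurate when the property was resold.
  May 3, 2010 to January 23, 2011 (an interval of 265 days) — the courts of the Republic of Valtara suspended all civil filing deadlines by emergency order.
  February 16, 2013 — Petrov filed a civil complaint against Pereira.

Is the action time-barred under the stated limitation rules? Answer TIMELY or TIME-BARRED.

The claim did not accrue until Petrov discovered the injury on October 24, 2007; the December 21, 2004 act date does not start the clock under the stated rule.
Adding the 54 months base period to October 24, 2007 gives a deadline of April 24, 2012, before any tolling.
The period was tolled for 265 days by the emergency suspension of filing deadlines (May 3, 2010 to January 23, 2011), pushing the deadline to January 14, 2013.
Petrov filed on February 16, 2013, after the January 14, 2013 deadline, so the action is time-barred.

TIME-BARRED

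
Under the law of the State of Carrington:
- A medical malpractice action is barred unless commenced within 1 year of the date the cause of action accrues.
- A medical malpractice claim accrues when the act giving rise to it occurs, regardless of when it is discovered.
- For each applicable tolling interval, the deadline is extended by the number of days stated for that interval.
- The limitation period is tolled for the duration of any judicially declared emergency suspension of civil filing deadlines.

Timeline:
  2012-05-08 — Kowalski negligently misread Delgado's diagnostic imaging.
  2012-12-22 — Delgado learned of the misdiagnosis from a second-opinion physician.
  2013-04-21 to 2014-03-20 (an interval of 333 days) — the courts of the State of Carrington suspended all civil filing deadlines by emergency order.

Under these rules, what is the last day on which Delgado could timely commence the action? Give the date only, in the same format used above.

Because the rule ties accrual to occurrence, the claim accrued on 2012-05-08, not on the 2012-12-22 discovery date.
Adding the 1 year base period to 2012-05-08 gives a deadline of 2013-05-08, before any tolling.
The period was tolled for 333 days by the emergency suspension of filing deadlines (2013-04-21 to 2014-03-20), pushing the deadline to 2014-04-06.

2014-04-06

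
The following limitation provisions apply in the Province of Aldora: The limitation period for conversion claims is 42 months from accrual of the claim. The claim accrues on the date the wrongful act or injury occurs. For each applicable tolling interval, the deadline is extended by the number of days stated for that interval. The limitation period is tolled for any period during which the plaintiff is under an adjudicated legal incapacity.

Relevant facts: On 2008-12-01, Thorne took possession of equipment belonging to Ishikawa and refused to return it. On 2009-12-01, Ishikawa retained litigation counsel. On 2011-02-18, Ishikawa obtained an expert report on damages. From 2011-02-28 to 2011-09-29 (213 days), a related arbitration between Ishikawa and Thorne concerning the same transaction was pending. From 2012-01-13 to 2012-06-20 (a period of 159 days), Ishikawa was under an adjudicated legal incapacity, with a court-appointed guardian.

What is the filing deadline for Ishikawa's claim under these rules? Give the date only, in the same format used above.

The claim accrued on 2008-12-01, the date of the act.
Adding the 42 months base period to 2008-12-01 gives a deadline of 2012-06-01, before any tolling.
The period was tolled for 159 days by the plaintiff's legal incapacity (2012-01-13 to 2012-06-20), pushing the deadline to 2012-11-07.
The pending related arbitration from 2011-02-28 to 2011-09-29 does not toll the period, because no stated rule makes a pending arbitration a tolling event.
Nothing else in the chronology tolls or restarts the period.

2012-11-07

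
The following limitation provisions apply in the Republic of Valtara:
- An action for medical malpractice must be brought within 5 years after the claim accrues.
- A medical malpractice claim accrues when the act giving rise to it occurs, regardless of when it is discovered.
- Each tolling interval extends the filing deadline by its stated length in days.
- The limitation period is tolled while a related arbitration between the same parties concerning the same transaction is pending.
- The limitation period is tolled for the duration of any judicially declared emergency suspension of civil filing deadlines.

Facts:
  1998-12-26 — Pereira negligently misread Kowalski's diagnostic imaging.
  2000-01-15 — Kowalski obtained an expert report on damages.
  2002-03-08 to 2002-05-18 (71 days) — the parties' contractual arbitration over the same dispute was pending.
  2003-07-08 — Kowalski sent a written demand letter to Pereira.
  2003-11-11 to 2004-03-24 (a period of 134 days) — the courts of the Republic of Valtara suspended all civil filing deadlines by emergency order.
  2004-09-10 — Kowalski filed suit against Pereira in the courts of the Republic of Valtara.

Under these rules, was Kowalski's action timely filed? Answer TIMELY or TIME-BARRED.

TIME-BARRED

The claim accrued on 1998-12-26, when the wrongful act occurred.
Adding the 5 years base period to 1998-12-26 gives a deadline of 2003-12-26, before any tolling.
Because the pending related arbitration ran from 2002-03-08 to 2002-05-18, the deadline is extended by 71 days to 2004-03-06.
Because the emergency suspension of filing deadlines ran from 2003-11-11 to 2004-03-24, the deadline is extended by 134 days to 2004-07-18.
Nothing else in the chronology tolls or restarts the period.
The 2004-09-10 filing falls after the 2004-07-18 deadline; the claim is time-barred.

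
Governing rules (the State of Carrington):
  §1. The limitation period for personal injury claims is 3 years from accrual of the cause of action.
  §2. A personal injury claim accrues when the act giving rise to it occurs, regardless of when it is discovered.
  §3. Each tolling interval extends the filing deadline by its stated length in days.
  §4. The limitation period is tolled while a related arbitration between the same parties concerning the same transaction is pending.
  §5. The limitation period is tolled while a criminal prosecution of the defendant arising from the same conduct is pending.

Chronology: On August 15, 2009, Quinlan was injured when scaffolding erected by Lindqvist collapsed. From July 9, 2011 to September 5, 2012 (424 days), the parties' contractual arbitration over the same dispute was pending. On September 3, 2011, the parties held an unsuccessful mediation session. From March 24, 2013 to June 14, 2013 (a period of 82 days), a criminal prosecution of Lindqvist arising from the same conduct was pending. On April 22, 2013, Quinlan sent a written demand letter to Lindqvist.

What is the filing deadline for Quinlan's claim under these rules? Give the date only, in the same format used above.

The cause of action accrued on August 15, 2009, the date of the act.
3 years from August 15, 2009 is August 15, 2012.
The pending related arbitration from July 9, 2011 to September 5, 2012 tolled the period for 424 days, extending the deadline to October 13, 2013.
The pending criminal prosecution from March 24, 2013 to June 14, 2013 tolled the period for 82 days, extending the deadline to January 3, 2014.
None of the other events listed affects the running of the period under the stated rules.

January 3, 2014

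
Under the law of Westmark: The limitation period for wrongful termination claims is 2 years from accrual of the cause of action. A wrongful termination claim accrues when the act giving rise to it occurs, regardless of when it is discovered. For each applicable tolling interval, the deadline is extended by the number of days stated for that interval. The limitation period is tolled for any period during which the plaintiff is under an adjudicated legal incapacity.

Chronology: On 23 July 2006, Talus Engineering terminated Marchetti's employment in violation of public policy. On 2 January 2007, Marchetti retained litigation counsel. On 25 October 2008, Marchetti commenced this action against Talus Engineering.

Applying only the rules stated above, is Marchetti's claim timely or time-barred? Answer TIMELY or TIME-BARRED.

The cause of action accrued on 23 July 2006, the date of the act.
The untolled deadline — 2 years after 23 July 2006 — is 23 July 2008.
The other events in the timeline have no effect on the limitation period under the stated rules.
Marchetti filed on 25 October 2008, after the 23 July 2008 deadline, so the action is time-barred.

TIME-BARRED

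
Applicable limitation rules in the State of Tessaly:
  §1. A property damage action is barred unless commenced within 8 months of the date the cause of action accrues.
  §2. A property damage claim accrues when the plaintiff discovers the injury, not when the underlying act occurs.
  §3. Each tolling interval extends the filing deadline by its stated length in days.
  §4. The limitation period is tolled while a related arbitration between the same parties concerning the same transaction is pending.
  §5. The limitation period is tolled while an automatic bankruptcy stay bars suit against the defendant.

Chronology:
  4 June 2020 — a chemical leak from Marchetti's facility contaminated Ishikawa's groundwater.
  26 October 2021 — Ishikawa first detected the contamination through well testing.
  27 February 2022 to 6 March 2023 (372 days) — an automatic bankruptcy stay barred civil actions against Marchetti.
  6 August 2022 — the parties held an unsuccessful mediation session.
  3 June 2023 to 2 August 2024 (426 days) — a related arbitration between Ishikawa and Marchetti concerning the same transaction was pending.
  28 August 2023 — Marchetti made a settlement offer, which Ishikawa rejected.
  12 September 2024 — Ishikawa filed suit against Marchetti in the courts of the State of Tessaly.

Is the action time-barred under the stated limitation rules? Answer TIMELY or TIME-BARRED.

TIME-BARRED

Under the discovery rule, the claim accrued on 26 October 2021, when Ishikawa discovered the injury — not on the 4 June 2020 date of the underlying act.
Adding the 8 months base period to 26 October 2021 gives a deadline of 26 June 2022, before any tolling.
Because the automatic bankruptcy stay ran from 27 February 2022 to 6 March 2023, the deadline is extended by 372 days to 3 July 2023.
The period was tolled for 426 days by the pending related arbitration (3 June 2023 to 2 August 2024), pushing the deadline to 1 September 2024.
The other events in the timeline have no effect on the limitation period under the stated rules.
Filing on 12 September 2024 missed the 1 September 2024 deadline — the action is time-barred.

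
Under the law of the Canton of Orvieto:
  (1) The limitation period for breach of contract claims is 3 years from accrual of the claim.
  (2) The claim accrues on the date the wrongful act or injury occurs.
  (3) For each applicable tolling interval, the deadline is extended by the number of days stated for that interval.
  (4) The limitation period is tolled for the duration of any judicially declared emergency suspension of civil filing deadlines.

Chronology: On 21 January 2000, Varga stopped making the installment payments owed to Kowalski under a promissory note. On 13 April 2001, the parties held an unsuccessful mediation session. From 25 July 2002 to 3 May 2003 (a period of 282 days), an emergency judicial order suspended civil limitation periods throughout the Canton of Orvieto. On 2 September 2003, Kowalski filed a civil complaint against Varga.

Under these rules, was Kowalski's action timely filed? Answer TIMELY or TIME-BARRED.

The claim accrued on 21 January 2000, when the wrongful act occurred.
Adding the 3 years base period to 21 January 2000 gives a deadline of 21 January 2003, before any tolling.
Because the emergency suspension of filing deadlines ran from 25 July 2002 to 3 May 2003, the deadline is extended by 282 days to 30 October 2003.
The other events in the timeline have no effect on the limitation period under the stated rules.
Filing on 2 September 2003 beat the 30 October 2003 deadline — the action is timely.

TIMELY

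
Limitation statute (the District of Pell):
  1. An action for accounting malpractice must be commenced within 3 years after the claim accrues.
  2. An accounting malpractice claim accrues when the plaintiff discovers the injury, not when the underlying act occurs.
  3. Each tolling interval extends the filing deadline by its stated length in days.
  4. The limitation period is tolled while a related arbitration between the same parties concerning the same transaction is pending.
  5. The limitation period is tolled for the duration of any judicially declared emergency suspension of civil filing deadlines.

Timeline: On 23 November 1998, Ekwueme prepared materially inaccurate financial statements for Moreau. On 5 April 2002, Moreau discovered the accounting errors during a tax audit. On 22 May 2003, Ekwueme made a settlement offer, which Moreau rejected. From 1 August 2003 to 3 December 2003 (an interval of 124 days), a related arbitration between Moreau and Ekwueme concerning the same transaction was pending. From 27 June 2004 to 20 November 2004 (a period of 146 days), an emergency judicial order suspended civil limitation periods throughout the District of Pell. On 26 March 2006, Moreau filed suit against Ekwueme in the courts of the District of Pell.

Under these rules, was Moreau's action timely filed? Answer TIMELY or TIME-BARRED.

TIME-BARRED

Under the discovery rule, the claim accrued on 5 April 2002, when Moreau discovered the injury — not on the 23 November 1998 date of the underlying act.
Adding the 3 years base period to 5 April 2002 gives a deadline of 5 April 2005, before any tolling.
The period was tolled for 124 days by the pending related arbitration (1 August 2003 to 3 December 2003), pushing the deadline to 7 August 2005.
The period was tolled for 146 days by the emergency suspension of filing deadlines (27 June 2004 to 20 November 2004), pushing the deadline to 31 December 2005.
None of the other events listed affects the running of the period under the stated rules.
Moreau filed on 26 March 2006, after the 31 December 2005 deadline, so the action is time-barred.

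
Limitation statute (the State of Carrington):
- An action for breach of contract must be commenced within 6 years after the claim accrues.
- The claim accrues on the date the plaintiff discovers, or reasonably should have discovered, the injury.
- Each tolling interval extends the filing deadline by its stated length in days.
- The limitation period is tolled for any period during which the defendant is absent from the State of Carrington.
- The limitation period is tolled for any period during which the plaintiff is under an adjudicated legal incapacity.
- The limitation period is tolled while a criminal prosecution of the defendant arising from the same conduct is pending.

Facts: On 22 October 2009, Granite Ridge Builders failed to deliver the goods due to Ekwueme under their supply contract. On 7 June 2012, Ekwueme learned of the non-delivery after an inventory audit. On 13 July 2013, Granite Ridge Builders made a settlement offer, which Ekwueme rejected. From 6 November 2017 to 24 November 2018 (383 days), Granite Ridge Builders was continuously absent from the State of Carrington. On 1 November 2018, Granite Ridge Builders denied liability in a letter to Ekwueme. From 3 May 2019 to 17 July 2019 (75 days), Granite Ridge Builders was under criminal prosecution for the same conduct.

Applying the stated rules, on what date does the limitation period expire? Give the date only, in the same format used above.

Accrual is tied to discovery, so the period began on 7 June 2012 rather than on 22 October 2009 when the act occurred.
6 years from 7 June 2012 is 7 June 2018.
Because the defendant's absence from the jurisdiction ran from 6 November 2017 to 24 November 2018, the deadline is extended by 383 days to 25 June 2019.
Because the pending criminal prosecution ran from 3 May 2019 to 17 July 2019, the deadline is extended by 75 days to 8 September 2019.
The other events in the timeline have no effect on the limitation period under the stated rules.

8 September 2019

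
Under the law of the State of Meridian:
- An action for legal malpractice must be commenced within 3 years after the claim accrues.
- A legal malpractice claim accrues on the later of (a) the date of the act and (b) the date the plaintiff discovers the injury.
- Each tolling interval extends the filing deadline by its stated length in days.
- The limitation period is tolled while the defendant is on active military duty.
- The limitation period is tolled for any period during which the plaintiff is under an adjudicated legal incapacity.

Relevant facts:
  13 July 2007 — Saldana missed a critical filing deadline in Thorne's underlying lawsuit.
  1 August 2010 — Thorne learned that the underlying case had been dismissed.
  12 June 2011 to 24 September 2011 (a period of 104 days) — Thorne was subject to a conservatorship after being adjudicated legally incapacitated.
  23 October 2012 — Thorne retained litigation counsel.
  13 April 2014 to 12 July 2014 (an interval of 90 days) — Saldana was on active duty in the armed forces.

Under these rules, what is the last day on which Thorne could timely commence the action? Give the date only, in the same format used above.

13 November 2013

Taking the later of the act (13 July 2007) and discovery (1 August 2010), the claim accrued on 1 August 2010.
Adding the 3 years base period to 1 August 2010 gives a deadline of 1 August 2013, before any tolling.
Because the plaintiff's legal incapacity ran from 12 June 2011 to 24 September 2011, the deadline is extended by 104 days to 13 November 2013.
By the time the defendant's active military service began on 13 April 2014, the limitation period had already expired on 13 November 2013; that interval cannot revive it.
None of the other events listed affects the running of the period under the stated rules.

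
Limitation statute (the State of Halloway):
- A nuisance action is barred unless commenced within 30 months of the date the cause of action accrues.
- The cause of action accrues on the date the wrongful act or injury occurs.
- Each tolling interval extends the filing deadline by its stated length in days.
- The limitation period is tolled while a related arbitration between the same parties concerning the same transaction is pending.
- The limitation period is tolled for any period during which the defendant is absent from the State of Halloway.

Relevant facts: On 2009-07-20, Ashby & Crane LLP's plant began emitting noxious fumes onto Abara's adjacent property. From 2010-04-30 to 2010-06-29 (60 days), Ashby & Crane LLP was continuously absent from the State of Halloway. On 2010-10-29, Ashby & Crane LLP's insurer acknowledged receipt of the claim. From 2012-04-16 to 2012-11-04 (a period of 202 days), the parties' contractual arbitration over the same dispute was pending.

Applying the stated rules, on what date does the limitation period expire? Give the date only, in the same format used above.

2012-03-20

The claim accrued on 2009-07-20, when the wrongful act occurred.
The untolled deadline — 30 months after 2009-07-20 — is 2012-01-20.
The period was tolled for 60 days by the defendant's absence from the jurisdiction (2010-04-30 to 2010-06-29), pushing the deadline to 2012-03-20.
The pending related arbitration starting 2012-04-16 came too late — the period had run on 2012-03-20 — and so does not extend the deadline.
None of the other events listed affects the running of the period under the stated rules.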